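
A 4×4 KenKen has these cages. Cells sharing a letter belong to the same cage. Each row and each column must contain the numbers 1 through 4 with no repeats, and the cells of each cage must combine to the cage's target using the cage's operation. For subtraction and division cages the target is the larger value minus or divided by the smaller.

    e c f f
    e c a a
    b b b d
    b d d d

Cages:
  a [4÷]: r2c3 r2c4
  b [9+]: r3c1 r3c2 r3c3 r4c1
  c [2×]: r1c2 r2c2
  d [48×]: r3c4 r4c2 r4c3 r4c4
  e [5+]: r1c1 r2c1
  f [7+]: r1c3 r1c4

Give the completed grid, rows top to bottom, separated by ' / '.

In row 2, 3 can only go at r2c1, so r2c1 = 3.
Cage e needs two cells with sum 5, which forces r1c1 = 2.
Row 1 already has 2; hence r1c2 = 1.
Column 2 already has 1; hence r2c2 = 2.
Column 1 already has 2, leaving r4c1 = 1.
1 is placed in column 1; hence r3c1 = 4.
Cage b has sum 9, so r3c2 = 3.
Cage b needs sum 9, leaving r3c3 = 1.
Cage d has product 48, leaving r3c4 = 2.
Column 2 already has 3, leaving r4c2 = 4.
Cage d has product 48, which forces r4c3 = 2.
Row 4 now contains 4, which forces r4c4 = 3.
The two cells of cage f must have sum 7; hence r1c3 = 3.
Column 4 now contains 3, so r1c4 = 4.
Column 3 already has 1, so r2c3 = 4.
Cage a needs two cells with quotient 4, leaving r2c4 = 1.

2 1 3 4 / 3 2 4 1 / 4 3 1 2 / 1 4 2 3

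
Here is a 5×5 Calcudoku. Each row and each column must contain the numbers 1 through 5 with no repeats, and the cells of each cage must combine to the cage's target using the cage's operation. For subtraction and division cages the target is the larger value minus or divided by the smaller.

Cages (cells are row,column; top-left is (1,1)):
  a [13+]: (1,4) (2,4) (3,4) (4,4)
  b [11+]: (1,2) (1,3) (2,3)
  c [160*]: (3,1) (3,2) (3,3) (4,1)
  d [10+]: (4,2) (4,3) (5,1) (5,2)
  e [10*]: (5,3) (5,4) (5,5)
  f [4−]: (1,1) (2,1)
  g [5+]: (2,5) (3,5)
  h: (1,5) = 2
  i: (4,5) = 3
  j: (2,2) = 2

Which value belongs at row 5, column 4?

H is a freebie, leaving (1,5) = 2.
Cage j is a single given cell, leaving (2,2) = 2.
Cage c has product 160, leaving (4,1) = 4.
Cage i is given, which forces (4,5) = 3.
The only place for 3 in row 3 is (3,4).
The only place for 3 in row 2 is (2,3).
Cage b needs sum 11; hence (1,2) = 3.
The 3 cells of cage b must have sum 11, so (1,3) = 5.
5 is placed in row 1, leaving (1,1) = 1.
Row 1 already has 1; hence (1,4) = 4.
The two cells of cage f must have difference 4; hence (2,1) = 5.
Row 2 already has 5, leaving (2,4) = 1.
1 is placed in row 2, leaving (2,5) = 4.
5 is placed in column 1, leaving (3,1) = 2.
Row 3 now contains 2, leaving (3,3) = 4.
Column 5 already has 4, leaving (3,5) = 1.
1 is placed in column 4; hence (4,4) = 5.
Column 1 now contains 2, so (5,1) = 3.
Column 4 already has 5, leaving (5,4) = 2.
1 is placed in column 5, so (5,5) = 5.
4 is placed in row 3; hence (3,2) = 5.
5 is placed in row 4, so (4,2) = 1.
The 4 cells of cage d must have sum 10, which forces (4,3) = 2.
Cage d needs sum 10, leaving (5,2) = 4.
2 is placed in row 5, which forces (5,3) = 1.
The full grid is 1 3 5 4 2 / 5 2 3 1 4 / 2 5 4 3 1 / 4 1 2 5 3 / 3 4 1 2 5.

2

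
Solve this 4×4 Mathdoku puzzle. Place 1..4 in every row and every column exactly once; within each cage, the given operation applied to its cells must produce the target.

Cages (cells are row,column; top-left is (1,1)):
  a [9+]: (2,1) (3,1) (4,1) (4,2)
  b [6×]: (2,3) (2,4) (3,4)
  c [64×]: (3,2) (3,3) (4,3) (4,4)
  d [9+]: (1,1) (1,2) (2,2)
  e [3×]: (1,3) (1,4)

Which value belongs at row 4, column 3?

2

The only place for 4 in column 4 is (4,4).
The 4 cells of cage c must have product 64, so (3,2) = 2.
Cage c has product 64, leaving (3,3) = 4.
Row 4 now contains 4; hence (4,3) = 2.
Cage b has product 6, leaving (2,4) = 2.
Row 2 now contains 2; hence (2,1) = 4.
4 is placed in row 2, leaving (2,2) = 3.
Row 2 now contains 3, which forces (2,3) = 1.
The 4 cells of cage a must have sum 9, leaving (3,1) = 1.
Row 3 now contains 1; hence (3,4) = 3.
Cage a has sum 9; hence (4,1) = 3.
The 4 cells of cage a must have sum 9; hence (4,2) = 1.
Column 1 now contains 4, which forces (1,1) = 2.
1 is placed in column 2, leaving (1,2) = 4.
Column 3 now contains 1, so (1,3) = 3.
Column 4 already has 3; hence (1,4) = 1.
Filled in: 2 4 3 1 / 4 3 1 2 / 1 2 4 3 / 3 1 2 4.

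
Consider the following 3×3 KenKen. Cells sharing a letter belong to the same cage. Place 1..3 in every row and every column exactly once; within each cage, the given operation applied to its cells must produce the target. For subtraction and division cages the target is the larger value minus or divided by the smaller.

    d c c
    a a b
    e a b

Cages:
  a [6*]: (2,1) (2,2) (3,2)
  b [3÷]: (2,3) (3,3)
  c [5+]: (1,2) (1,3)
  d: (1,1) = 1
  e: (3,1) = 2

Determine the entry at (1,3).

2

Cage d is a single given cell, leaving (1,1) = 1.
Cage e is given, leaving (3,1) = 2.
Column 1 already has 2, so (2,1) = 3.
Cage a has product 6, which forces (2,2) = 2.
Row 2 already has 3; hence (2,3) = 1.
The 3 cells of cage a must have product 6, leaving (3,2) = 1.
Column 3 already has 1, which forces (3,3) = 3.
Column 2 now contains 2, so (1,2) = 3.
Column 3 already has 3, which forces (1,3) = 2.
Completed grid: 1 3 2 / 3 2 1 / 2 1 3.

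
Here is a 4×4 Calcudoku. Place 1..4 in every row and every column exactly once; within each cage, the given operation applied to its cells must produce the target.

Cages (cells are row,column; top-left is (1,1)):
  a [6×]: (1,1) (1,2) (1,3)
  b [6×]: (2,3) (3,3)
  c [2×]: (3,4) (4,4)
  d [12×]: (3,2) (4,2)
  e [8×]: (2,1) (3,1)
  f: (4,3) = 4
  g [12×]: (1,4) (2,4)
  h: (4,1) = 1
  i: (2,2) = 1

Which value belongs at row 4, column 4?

Cage i is given; hence (2,2) = 1.
Cage h is given, so (4,1) = 1.
Cage f is a single given cell, so (4,3) = 4.
1 is placed in row 4, which forces (4,4) = 2.
The 3 cells of cage a must have product 6, leaving (1,3) = 1.
The two cells of cage d must have product 12, so (3,2) = 4.
2 is placed in column 4; hence (3,4) = 1.
4 is placed in row 4, which forces (4,2) = 3.
Cage a has product 6, so (1,1) = 3.
Column 2 now contains 3, leaving (1,2) = 2.
3 is placed in row 1; hence (1,4) = 4.
Cage e's pair has product 8; hence (2,1) = 4.
Column 4 already has 4, which forces (2,4) = 3.
4 is placed in row 3, which forces (3,1) = 2.
Row 3 now contains 2, so (3,3) = 3.
3 is placed in row 2, which forces (2,3) = 2.
Filled in: 3 2 1 4 / 4 1 2 3 / 2 4 3 1 / 1 3 4 2.

2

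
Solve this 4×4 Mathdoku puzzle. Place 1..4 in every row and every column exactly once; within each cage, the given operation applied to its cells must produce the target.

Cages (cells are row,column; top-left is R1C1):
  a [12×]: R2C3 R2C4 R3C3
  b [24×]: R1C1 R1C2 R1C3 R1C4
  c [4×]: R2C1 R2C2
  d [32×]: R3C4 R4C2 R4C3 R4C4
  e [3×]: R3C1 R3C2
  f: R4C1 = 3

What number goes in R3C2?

3

The 4 cells of cage d must have product 32, which forces R3C4 = 4.
Cage f is given, so R4C1 = 3.
Column 1 now contains 3, leaving R3C1 = 1.
Cage e's pair has product 3, which forces R3C2 = 3.
3 is placed in row 3; hence R3C3 = 2.
1 is placed in column 1, which forces R2C1 = 4.
Cage c's pair has product 4; hence R2C2 = 1.
The 3 cells of cage a must have product 12, so R2C3 = 3.
The 3 cells of cage a must have product 12, which forces R2C4 = 2.
2 is placed in column 4; hence R4C4 = 1.
4 is placed in column 1, which forces R1C1 = 2.
The 4 cells of cage b must have product 24, so R1C2 = 4.
Cage b needs product 24, leaving R1C3 = 1.
Column 4 now contains 1, which forces R1C4 = 3.
Cage d has product 32; hence R4C2 = 2.
1 is placed in row 4, leaving R4C3 = 4.
Completed grid: 2 4 1 3 / 4 1 3 2 / 1 3 2 4 / 3 2 4 1.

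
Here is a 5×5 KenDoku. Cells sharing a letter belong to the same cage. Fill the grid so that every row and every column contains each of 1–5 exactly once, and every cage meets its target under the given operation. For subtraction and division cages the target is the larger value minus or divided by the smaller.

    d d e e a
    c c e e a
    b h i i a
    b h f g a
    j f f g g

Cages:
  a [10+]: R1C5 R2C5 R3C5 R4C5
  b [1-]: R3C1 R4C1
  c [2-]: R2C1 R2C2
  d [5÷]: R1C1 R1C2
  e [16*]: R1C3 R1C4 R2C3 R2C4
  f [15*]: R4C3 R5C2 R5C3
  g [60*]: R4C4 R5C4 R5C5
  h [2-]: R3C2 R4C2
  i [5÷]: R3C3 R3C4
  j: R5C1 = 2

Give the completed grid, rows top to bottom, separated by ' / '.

1 5 4 2 3 / 5 3 2 1 4 / 3 4 1 5 2 / 4 2 5 3 1 / 2 1 3 4 5

J is a freebie; hence R5C1 = 2.
In row 1, 3 can only go at R1C5, so R1C5 = 3.
The only place for 5 in column 5 is R5C5.
Cage f needs product 15; hence R4C3 = 5.
Column 3 already has 5, leaving R3C3 = 1.
Cage i's pair has quotient 5; hence R3C4 = 5.
Column 3 now contains 1, so R5C3 = 3.
3 is placed in row 5, which forces R5C4 = 4.
Column 4 already has 4, leaving R4C4 = 3.
3 is placed in row 5, leaving R5C2 = 1.
Cage d needs two cells with quotient 5, so R1C1 = 1.
Column 2 already has 1, so R1C2 = 5.
Row 1 now contains 1; hence R1C4 = 2.
2 is placed in column 4, which forces R2C4 = 1.
Cage b's pair has difference 1, which forces R3C1 = 3.
Row 4 already has 3, leaving R4C1 = 4.
Row 4 now contains 4, which forces R4C2 = 2.
Row 4 now contains 2; hence R4C5 = 1.
Row 1 now contains 2; hence R1C3 = 4.
Column 1 already has 4, which forces R2C1 = 5.
2 is placed in column 2, which forces R2C2 = 3.
The 4 cells of cage e must have product 16; hence R2C3 = 2.
Row 2 now contains 2, which forces R2C5 = 4.
2 is placed in column 2; hence R3C2 = 4.
Column 5 already has 4; hence R3C5 = 2.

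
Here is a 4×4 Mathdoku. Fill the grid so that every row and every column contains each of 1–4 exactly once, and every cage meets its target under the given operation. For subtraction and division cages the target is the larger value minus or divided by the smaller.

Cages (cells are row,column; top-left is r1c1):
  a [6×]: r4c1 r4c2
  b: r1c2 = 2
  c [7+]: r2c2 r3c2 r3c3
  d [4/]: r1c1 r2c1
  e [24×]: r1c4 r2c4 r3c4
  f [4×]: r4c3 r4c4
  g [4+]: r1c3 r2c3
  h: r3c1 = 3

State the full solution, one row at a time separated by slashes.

B is a freebie, so r1c2 = 2.
Cage h is given; hence r3c1 = 3.
Column 1 now contains 3, which forces r4c1 = 2.
Column 2 already has 2; hence r4c2 = 3.
The 3 cells of cage c must have sum 7, leaving r3c3 = 2.
Row 3 already has 2; hence r3c4 = 4.
Column 4 now contains 4, so r4c4 = 1.
Column 4 now contains 4, leaving r1c4 = 3.
The 3 cells of cage c must have sum 7; hence r2c2 = 4.
Cage e needs product 24, leaving r2c4 = 2.
Row 3 already has 4, so r3c2 = 1.
Row 4 now contains 1, so r4c3 = 4.
Cage d needs two cells with quotient 4, leaving r1c1 = 4.
Row 1 already has 3; hence r1c3 = 1.
Row 2 already has 4; hence r2c1 = 1.
The two cells of cage g must have sum 4, so r2c3 = 3.

4 2 1 3 / 1 4 3 2 / 3 1 2 4 / 2 3 4 1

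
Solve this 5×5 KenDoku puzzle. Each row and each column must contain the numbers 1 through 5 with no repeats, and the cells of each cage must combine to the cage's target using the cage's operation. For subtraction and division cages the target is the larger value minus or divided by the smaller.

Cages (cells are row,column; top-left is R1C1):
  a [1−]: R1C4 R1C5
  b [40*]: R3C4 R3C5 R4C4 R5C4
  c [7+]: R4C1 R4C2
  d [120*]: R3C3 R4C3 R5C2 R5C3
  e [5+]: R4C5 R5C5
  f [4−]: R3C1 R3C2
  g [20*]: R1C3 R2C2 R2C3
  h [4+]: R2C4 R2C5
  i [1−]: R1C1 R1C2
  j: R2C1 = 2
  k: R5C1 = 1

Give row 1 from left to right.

Cage j is given; hence R2C1 = 2.
Cage k is a single given cell, so R5C1 = 1.
Column 1 now contains 1, so R3C1 = 5.
The two cells of cage f must have difference 4, so R3C2 = 1.
Cage b has product 40, leaving R4C4 = 1.
Cage b has product 40, which forces R5C4 = 5.
Column 4 already has 1, leaving R2C4 = 3.
The two cells of cage h must have sum 4, which forces R2C5 = 1.
Cage d needs product 120, so R4C3 = 5.
The 3 cells of cage g must have product 20, leaving R1C3 = 1.
The 3 cells of cage g must have product 20; hence R2C2 = 5.
5 is placed in column 3, which forces R2C3 = 4.
The 4 cells of cage d must have product 120; hence R5C2 = 4.
Cage c needs two cells with sum 7, which forces R4C1 = 4.
4 is placed in column 2, leaving R4C2 = 3.
Row 4 now contains 3, which forces R4C5 = 2.
2 is placed in column 5, which forces R5C5 = 3.
4 is placed in column 1; hence R1C1 = 3.
3 is placed in column 2, so R1C2 = 2.
Cage a needs two cells with difference 1, leaving R1C4 = 4.
Column 5 now contains 3, so R1C5 = 5.
Cage d has product 120, leaving R3C3 = 3.
Cage b has product 40, leaving R3C4 = 2.
2 is placed in column 5, which forces R3C5 = 4.
3 is placed in row 5, leaving R5C3 = 2.
Filled in: 3 2 1 4 5 / 2 5 4 3 1 / 5 1 3 2 4 / 4 3 5 1 2 / 1 4 2 5 3.

3 2 1 4 5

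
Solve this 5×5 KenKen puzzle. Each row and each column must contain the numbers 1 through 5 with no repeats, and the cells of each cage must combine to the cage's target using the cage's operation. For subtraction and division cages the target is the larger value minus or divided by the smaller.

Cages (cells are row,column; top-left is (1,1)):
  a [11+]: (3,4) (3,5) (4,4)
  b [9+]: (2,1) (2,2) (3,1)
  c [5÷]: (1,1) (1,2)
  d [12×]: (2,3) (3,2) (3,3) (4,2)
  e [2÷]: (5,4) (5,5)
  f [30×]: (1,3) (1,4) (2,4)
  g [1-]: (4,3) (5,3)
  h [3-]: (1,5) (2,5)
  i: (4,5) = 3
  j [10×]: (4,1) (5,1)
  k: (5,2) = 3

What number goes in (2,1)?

I is a freebie, so (4,5) = 3.
Cage k is given, leaving (5,2) = 3.
The only place for 4 in row 1 is (1,5).
The two cells of cage h must have difference 3; hence (2,5) = 1.
Column 5 already has 1, so (5,5) = 2.
Column 5 now contains 2; hence (3,5) = 5.
The two cells of cage j must have product 10, leaving (4,1) = 2.
Row 4 now contains 2, so (4,2) = 1.
Row 5 now contains 2, so (5,1) = 5.
Column 1 now contains 5, which forces (1,1) = 1.
1 is placed in column 2, which forces (1,2) = 5.
Column 2 now contains 5, so (2,2) = 2.
2 is placed in row 2, which forces (2,3) = 3.
Row 2 now contains 3, so (2,4) = 5.
Column 2 now contains 2, which forces (3,2) = 4.
Column 3 now contains 3; hence (3,3) = 1.
Row 3 already has 1, which forces (3,4) = 2.
Cage g needs two cells with difference 1; hence (4,3) = 5.
Column 4 already has 5, leaving (4,4) = 4.
The two cells of cage g must have difference 1, which forces (5,3) = 4.
Column 4 now contains 4, leaving (5,4) = 1.
Column 3 now contains 3; hence (1,3) = 2.
2 is placed in column 4, leaving (1,4) = 3.
Row 2 now contains 3; hence (2,1) = 4.
4 is placed in row 3, so (3,1) = 3.
Completed grid: 1 5 2 3 4 / 4 2 3 5 1 / 3 4 1 2 5 / 2 1 5 4 3 / 5 3 4 1 2.

4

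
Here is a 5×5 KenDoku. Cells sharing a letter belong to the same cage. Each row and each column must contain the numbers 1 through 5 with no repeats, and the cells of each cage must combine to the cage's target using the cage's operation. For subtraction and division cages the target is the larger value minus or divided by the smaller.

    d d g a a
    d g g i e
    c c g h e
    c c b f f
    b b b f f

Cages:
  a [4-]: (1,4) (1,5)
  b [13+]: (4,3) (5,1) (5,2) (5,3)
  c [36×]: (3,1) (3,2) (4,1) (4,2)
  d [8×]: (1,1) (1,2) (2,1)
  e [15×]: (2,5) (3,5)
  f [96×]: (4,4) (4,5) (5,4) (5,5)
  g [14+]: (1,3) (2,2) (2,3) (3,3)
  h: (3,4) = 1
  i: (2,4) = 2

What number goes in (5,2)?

2

Cage i is a single given cell, which forces (2,4) = 2.
H is a freebie, so (3,4) = 1.
Column 4 now contains 1, which forces (1,4) = 5.
Cage a needs two cells with difference 4; hence (1,5) = 1.
The 3 cells of cage d must have product 8, leaving (2,1) = 1.
Row 1 needs a 3, and only (1,3) is open for it.
The 4 cells of cage g must have sum 14, which forces (3,3) = 2.
Cage c has product 36; hence (3,1) = 4.
2 is placed in row 3, which forces (3,2) = 3.
Row 3 now contains 3, leaving (3,5) = 5.
Cage c has product 36; hence (4,1) = 3.
The 4 cells of cage c must have product 36, so (4,2) = 1.
Row 4 now contains 3, which forces (4,4) = 4.
Row 4 already has 4; hence (4,5) = 2.
Column 4 now contains 4; hence (5,4) = 3.
2 is placed in column 5; hence (5,5) = 4.
Column 1 already has 4; hence (1,1) = 2.
The 3 cells of cage d must have product 8, leaving (1,2) = 4.
4 is placed in column 2, which forces (2,2) = 5.
Row 2 now contains 5; hence (2,3) = 4.
Column 5 now contains 5; hence (2,5) = 3.
Row 4 already has 4; hence (4,3) = 5.
Column 1 now contains 2, so (5,1) = 5.
5 is placed in column 2; hence (5,2) = 2.
The 4 cells of cage b must have sum 13; hence (5,3) = 1.
Completed grid: 2 4 3 5 1 / 1 5 4 2 3 / 4 3 2 1 5 / 3 1 5 4 2 / 5 2 1 3 4.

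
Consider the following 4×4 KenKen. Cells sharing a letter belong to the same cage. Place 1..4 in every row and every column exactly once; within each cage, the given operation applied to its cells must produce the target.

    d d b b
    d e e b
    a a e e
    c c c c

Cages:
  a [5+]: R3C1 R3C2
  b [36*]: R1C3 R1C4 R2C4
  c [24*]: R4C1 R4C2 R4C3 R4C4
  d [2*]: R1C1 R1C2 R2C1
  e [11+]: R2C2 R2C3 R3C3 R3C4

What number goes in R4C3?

The 3 cells of cage d must have product 2, so R1C1 = 2.
The 3 cells of cage d must have product 2, so R1C2 = 1.
The 3 cells of cage b must have product 36, which forces R1C3 = 3.
Cage b has product 36, which forces R1C4 = 4.
The 3 cells of cage d must have product 2, leaving R2C1 = 1.
Cage b needs product 36; hence R2C4 = 3.
Cage e needs sum 11; hence R2C2 = 4.
The 4 cells of cage e must have sum 11, leaving R2C3 = 2.
The two cells of cage a must have sum 5, leaving R3C1 = 3.
The two cells of cage a must have sum 5; hence R3C2 = 2.
The 4 cells of cage e must have sum 11, leaving R3C3 = 4.
The 4 cells of cage e must have sum 11; hence R3C4 = 1.
3 is placed in column 1; hence R4C1 = 4.
2 is placed in column 2; hence R4C2 = 3.
Column 3 already has 4, leaving R4C3 = 1.
1 is placed in column 4, which forces R4C4 = 2.
Filled in: 2 1 3 4 / 1 4 2 3 / 3 2 4 1 / 4 3 1 2.

1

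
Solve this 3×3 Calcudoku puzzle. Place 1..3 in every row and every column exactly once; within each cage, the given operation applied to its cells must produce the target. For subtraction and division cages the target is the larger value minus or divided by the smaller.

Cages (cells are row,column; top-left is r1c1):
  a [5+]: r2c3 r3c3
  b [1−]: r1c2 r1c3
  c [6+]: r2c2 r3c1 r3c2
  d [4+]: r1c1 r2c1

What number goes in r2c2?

3

In column 1, 2 can only go at r3c1, so r3c1 = 2.
The two cells of cage a must have sum 5; hence r2c3 = 2.
2 is placed in row 3; hence r3c3 = 3.
Cage b needs two cells with difference 1; hence r1c2 = 2.
Column 3 now contains 3; hence r1c3 = 1.
The 3 cells of cage c must have sum 6; hence r2c2 = 3.
Row 3 already has 3, which forces r3c2 = 1.
1 is placed in row 1, which forces r1c1 = 3.
3 is placed in row 2, so r2c1 = 1.
The full grid is 3 2 1 / 1 3 2 / 2 1 3.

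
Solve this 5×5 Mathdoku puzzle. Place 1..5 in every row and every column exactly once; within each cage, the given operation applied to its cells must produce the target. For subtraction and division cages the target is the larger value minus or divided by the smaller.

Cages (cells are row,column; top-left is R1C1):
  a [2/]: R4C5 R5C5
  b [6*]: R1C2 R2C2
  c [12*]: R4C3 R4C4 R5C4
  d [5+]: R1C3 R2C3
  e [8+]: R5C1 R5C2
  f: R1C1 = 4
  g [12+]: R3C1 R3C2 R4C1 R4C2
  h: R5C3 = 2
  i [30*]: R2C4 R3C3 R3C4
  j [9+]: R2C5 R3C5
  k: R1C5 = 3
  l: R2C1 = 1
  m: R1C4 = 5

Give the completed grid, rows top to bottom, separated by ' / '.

Cage f is a single given cell, which forces R1C1 = 4.
Cage m is a single given cell, so R1C4 = 5.
Cage k is given; hence R1C5 = 3.
Cage l is given; hence R2C1 = 1.
Cage h is a single given cell, so R5C3 = 2.
3 is placed in row 1, which forces R1C2 = 2.
Column 3 already has 2, so R1C3 = 1.
Cage b's pair has product 6, which forces R2C2 = 3.
Cage d needs two cells with sum 5, so R2C3 = 4.
Row 2 already has 3, so R2C4 = 2.
Row 2 now contains 4; hence R2C5 = 5.
Cage i needs product 30, leaving R3C3 = 5.
Column 4 now contains 2; hence R3C4 = 3.
Column 5 already has 5, so R3C5 = 4.
4 is placed in column 3, so R4C3 = 3.
Cage a's pair has quotient 2, which forces R4C5 = 2.
Column 2 already has 3, so R5C2 = 5.
4 is placed in column 5, leaving R5C5 = 1.
3 is placed in row 3, which forces R3C1 = 2.
Row 3 already has 4, so R3C2 = 1.
2 is placed in row 4, leaving R4C1 = 5.
Cage g needs sum 12, which forces R4C2 = 4.
Cage c needs product 12, which forces R4C4 = 1.
Row 5 already has 5, leaving R5C1 = 3.
Row 5 already has 1; hence R5C4 = 4.

4 2 1 5 3 / 1 3 4 2 5 / 2 1 5 3 4 / 5 4 3 1 2 / 3 5 2 4 1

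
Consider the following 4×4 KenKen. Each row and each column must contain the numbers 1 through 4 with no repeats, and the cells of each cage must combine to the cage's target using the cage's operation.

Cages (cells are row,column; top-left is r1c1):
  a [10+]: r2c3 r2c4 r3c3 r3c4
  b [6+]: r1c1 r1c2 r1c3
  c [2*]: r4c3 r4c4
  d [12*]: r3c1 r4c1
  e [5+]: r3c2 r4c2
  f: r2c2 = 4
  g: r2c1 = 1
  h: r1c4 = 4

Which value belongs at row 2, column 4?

Cage h is given; hence r1c4 = 4.
G is a freebie, leaving r2c1 = 1.
F is a freebie, leaving r2c2 = 4.
Row 3 needs a 1, and only r3c4 is open for it.
Cage a has sum 10, so r3c3 = 4.
Cage c's pair has product 2, which forces r4c3 = 1.
Column 4 already has 1, leaving r4c4 = 2.
Cage b has sum 6, leaving r1c2 = 1.
The 4 cells of cage a must have sum 10, leaving r2c3 = 2.
Column 4 now contains 2, leaving r2c4 = 3.
Row 3 now contains 4, leaving r3c1 = 3.
The two cells of cage e must have sum 5, so r3c2 = 2.
The two cells of cage d must have product 12, so r4c1 = 4.
Row 4 already has 2, so r4c2 = 3.
Column 1 now contains 3, leaving r1c1 = 2.
Column 3 now contains 2; hence r1c3 = 3.
Filled in: 2 1 3 4 / 1 4 2 3 / 3 2 4 1 / 4 3 1 2.

3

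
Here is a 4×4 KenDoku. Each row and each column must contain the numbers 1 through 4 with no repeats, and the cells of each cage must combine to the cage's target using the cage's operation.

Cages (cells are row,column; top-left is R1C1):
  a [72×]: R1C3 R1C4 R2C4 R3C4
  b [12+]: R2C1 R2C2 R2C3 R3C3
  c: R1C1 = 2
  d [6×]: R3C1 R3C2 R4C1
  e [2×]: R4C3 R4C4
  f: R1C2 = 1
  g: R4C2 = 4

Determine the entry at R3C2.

Cage c is a single given cell, which forces R1C1 = 2.
Cage f is given, which forces R1C2 = 1.
Cage a has product 72; hence R1C3 = 3.
2 is placed in row 1, so R1C4 = 4.
3 is placed in column 3, which forces R3C3 = 4.
Cage g is a single given cell; hence R4C2 = 4.
The 4 cells of cage b must have sum 12, so R2C1 = 4.
Cage b has sum 12, so R2C2 = 3.
Cage b has sum 12; hence R2C3 = 1.
Row 2 already has 3, so R2C4 = 2.
Cage d needs product 6, leaving R3C2 = 2.
Column 4 now contains 2, so R3C4 = 3.
Column 3 now contains 1, which forces R4C3 = 2.
Column 4 now contains 2, so R4C4 = 1.
Row 3 now contains 3; hence R3C1 = 1.
1 is placed in row 4, leaving R4C1 = 3.
Filled in: 2 1 3 4 / 4 3 1 2 / 1 2 4 3 / 3 4 2 1.

2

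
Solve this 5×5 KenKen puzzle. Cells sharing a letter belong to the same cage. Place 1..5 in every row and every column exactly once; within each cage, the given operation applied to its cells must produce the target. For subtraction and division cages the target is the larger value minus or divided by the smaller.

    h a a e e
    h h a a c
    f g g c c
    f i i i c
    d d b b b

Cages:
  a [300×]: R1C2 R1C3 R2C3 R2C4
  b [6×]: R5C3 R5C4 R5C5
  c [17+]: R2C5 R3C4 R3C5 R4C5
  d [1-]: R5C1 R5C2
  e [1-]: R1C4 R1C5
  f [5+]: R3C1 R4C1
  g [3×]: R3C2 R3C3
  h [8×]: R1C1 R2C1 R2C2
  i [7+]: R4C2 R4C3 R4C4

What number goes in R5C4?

Cage c needs sum 17, which forces R3C4 = 5.
The 4 cells of cage a must have product 300, which forces R1C2 = 5.
Cage a needs product 300, which forces R2C3 = 5.
The 4 cells of cage c must have sum 17, so R4C5 = 5.
Row 3 needs a 2, and only R3C1 is open for it.
Cage h has product 8, leaving R2C2 = 2.
Cage f's pair has sum 5, leaving R4C1 = 3.
In row 2, 1 can only go at R2C1, so R2C1 = 1.
1 is placed in column 1, leaving R1C1 = 4.
Row 1 already has 4, so R1C3 = 3.
Column 3 now contains 3, which forces R3C3 = 1.
Column 1 now contains 4, which forces R5C1 = 5.
Column 3 already has 1, leaving R5C3 = 2.
The 4 cells of cage a must have product 300; hence R2C4 = 4.
4 is placed in row 2, leaving R2C5 = 3.
Row 3 now contains 1, which forces R3C2 = 3.
Column 5 now contains 3; hence R3C5 = 4.
Cage i has sum 7, leaving R4C2 = 1.
2 is placed in column 3, which forces R4C3 = 4.
The 3 cells of cage i must have sum 7; hence R4C4 = 2.
Cage d's pair has difference 1, so R5C2 = 4.
Column 5 now contains 3, so R5C5 = 1.
2 is placed in column 4, which forces R1C4 = 1.
Column 5 now contains 1, which forces R1C5 = 2.
Row 5 now contains 1; hence R5C4 = 3.
The full grid is 4 5 3 1 2 / 1 2 5 4 3 / 2 3 1 5 4 / 3 1 4 2 5 / 5 4 2 3 1.

3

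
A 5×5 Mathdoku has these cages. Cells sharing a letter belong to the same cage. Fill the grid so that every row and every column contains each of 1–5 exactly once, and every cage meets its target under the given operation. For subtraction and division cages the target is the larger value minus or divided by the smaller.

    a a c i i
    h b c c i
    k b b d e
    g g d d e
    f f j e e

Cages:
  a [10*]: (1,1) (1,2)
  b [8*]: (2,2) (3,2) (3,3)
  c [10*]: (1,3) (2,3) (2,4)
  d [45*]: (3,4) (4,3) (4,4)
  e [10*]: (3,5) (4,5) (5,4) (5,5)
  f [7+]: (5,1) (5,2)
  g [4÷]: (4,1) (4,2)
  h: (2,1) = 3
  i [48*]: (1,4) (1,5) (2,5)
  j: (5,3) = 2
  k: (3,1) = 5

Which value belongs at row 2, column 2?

Cage i has product 48, so (1,4) = 4.
The 3 cells of cage i must have product 48; hence (1,5) = 3.
Cage h is given, so (2,1) = 3.
Cage i needs product 48, which forces (2,5) = 4.
K is a freebie, leaving (3,1) = 5.
Cage d has product 45, so (3,4) = 3.
The 3 cells of cage d must have product 45, so (4,3) = 3.
Cage d has product 45, so (4,4) = 5.
J is a freebie, so (5,3) = 2.
Cage e has product 10; hence (5,4) = 1.
Row 5 already has 2; hence (5,5) = 5.
5 is placed in column 1, which forces (1,1) = 2.
Cage a needs two cells with product 10, so (1,2) = 5.
5 is placed in row 1, which forces (1,3) = 1.
1 is placed in column 3; hence (2,3) = 5.
Column 4 already has 1, which forces (2,4) = 2.
1 is placed in column 3, so (3,3) = 4.
Row 5 already has 2, which forces (5,1) = 4.
Cage f's pair has sum 7, so (5,2) = 3.
2 is placed in row 2; hence (2,2) = 1.
The 3 cells of cage b must have product 8; hence (3,2) = 2.
2 is placed in row 3, leaving (3,5) = 1.
Column 1 already has 4, leaving (4,1) = 1.
Cage g needs two cells with quotient 4; hence (4,2) = 4.
Column 5 now contains 1, leaving (4,5) = 2.
Completed grid: 2 5 1 4 3 / 3 1 5 2 4 / 5 2 4 3 1 / 1 4 3 5 2 / 4 3 2 1 5.

1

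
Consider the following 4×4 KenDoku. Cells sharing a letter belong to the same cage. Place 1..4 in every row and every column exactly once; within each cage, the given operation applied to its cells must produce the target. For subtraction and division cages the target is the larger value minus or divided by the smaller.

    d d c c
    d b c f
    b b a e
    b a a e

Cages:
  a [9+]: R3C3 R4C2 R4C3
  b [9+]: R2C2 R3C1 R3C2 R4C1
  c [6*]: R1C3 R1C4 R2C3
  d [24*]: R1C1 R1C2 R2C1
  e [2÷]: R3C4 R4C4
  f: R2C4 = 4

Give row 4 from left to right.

4 2 3 1

Cage f is a single given cell, leaving R2C4 = 4.
In column 4, 3 can only go at R1C4, so R1C4 = 3.
The 3 cells of cage d must have product 24, so R2C1 = 3.
The only place for 1 in row 1 is R1C3.
Column 3 now contains 1; hence R2C3 = 2.
Row 2 already has 2; hence R2C2 = 1.
Cage a needs sum 9, which forces R4C2 = 2.
Row 4 already has 2, so R4C4 = 1.
Cage d needs product 24, so R1C1 = 2.
2 is placed in column 2, leaving R1C2 = 4.
Cage b needs sum 9, which forces R3C1 = 1.
2 is placed in column 2; hence R3C2 = 3.
3 is placed in row 3, which forces R3C3 = 4.
Column 4 now contains 1, which forces R3C4 = 2.
1 is placed in row 4, which forces R4C1 = 4.
Column 3 now contains 4; hence R4C3 = 3.
Completed grid: 2 4 1 3 / 3 1 2 4 / 1 3 4 2 / 4 2 3 1.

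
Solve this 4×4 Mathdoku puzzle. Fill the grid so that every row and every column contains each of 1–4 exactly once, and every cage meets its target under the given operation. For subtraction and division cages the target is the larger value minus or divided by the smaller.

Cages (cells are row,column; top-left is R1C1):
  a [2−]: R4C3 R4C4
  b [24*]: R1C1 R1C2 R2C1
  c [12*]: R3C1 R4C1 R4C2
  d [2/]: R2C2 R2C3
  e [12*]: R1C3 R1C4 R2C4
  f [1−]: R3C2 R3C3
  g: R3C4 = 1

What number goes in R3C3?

Cage g is given, which forces R3C4 = 1.
Row 1 needs a 1, and only R1C3 is open for it.
In row 2, 1 can only go at R2C2, so R2C2 = 1.
Cage d's pair has quotient 2, leaving R2C3 = 2.
Column 3 already has 2, which forces R4C3 = 4.
Row 4 already has 4, leaving R4C4 = 2.
The 3 cells of cage c must have product 12; hence R3C1 = 4.
4 is placed in row 3, so R3C2 = 2.
Column 3 now contains 4; hence R3C3 = 3.
Cage c needs product 12, leaving R4C1 = 1.
2 is placed in row 4; hence R4C2 = 3.
Cage b has product 24; hence R1C1 = 2.
3 is placed in column 2, which forces R1C2 = 4.
4 is placed in row 1, which forces R1C4 = 3.
4 is placed in column 1, leaving R2C1 = 3.
Column 4 now contains 3; hence R2C4 = 4.
Completed grid: 2 4 1 3 / 3 1 2 4 / 4 2 3 1 / 1 3 4 2.

3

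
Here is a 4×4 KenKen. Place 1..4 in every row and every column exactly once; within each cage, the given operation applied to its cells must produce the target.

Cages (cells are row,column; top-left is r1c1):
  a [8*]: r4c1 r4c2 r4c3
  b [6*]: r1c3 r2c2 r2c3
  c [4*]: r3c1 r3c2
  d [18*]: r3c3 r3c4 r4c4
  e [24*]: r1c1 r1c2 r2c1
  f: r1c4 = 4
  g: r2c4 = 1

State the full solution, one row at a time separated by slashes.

F is a freebie; hence r1c4 = 4.
G is a freebie, which forces r2c4 = 1.
Cage d has product 18; hence r3c3 = 3.
Cage d has product 18, leaving r3c4 = 2.
Cage d has product 18, leaving r4c4 = 3.
The 3 cells of cage b must have product 6, which forces r1c3 = 1.
The 3 cells of cage e must have product 24, leaving r2c1 = 4.
Cage b has product 6; hence r2c2 = 3.
Column 3 now contains 3, leaving r2c3 = 2.
Column 1 now contains 4, which forces r3c1 = 1.
Row 3 already has 1, which forces r3c2 = 4.
Column 1 already has 1, so r4c1 = 2.
2 is placed in row 4, so r4c2 = 1.
Column 3 already has 2; hence r4c3 = 4.
2 is placed in column 1, so r1c1 = 3.
Column 2 already has 3; hence r1c2 = 2.

3 2 1 4 / 4 3 2 1 / 1 4 3 2 / 2 1 4 3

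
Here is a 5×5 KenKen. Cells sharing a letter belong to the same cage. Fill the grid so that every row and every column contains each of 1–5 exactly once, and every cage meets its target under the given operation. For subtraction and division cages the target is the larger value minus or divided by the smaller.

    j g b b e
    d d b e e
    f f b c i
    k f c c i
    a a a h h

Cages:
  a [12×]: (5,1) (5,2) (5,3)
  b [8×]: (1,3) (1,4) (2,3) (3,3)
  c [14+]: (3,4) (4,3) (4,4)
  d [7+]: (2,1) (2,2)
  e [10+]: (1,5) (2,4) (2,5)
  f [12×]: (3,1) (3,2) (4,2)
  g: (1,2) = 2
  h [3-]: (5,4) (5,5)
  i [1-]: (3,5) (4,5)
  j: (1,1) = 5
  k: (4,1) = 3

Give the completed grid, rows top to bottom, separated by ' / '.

5 2 4 1 3 / 2 5 1 3 4 / 4 3 2 5 1 / 3 1 5 4 2 / 1 4 3 2 5

Cage j is a single given cell, so (1,1) = 5.
Cage g is a single given cell, leaving (1,2) = 2.
2 is placed in row 1, leaving (1,3) = 4.
Cage b needs product 8, so (1,4) = 1.
Row 1 now contains 1, so (1,5) = 3.
Cage c has sum 14; hence (3,4) = 5.
Cage k is given, leaving (4,1) = 3.
The 3 cells of cage c must have sum 14; hence (4,3) = 5.
Cage c needs sum 14, which forces (4,4) = 4.
4 is placed in column 4, so (5,4) = 2.
Column 4 now contains 2, so (2,4) = 3.
Cage e needs sum 10, leaving (2,5) = 4.
The 3 cells of cage f must have product 12; hence (3,1) = 4.
Cage f needs product 12; hence (3,2) = 3.
Row 4 already has 4, so (4,2) = 1.
Row 4 already has 1, so (4,5) = 2.
4 is placed in column 1, leaving (5,1) = 1.
Column 2 already has 1, so (5,2) = 4.
1 is placed in row 5, leaving (5,3) = 3.
Cage h needs two cells with difference 3, which forces (5,5) = 5.
Row 2 already has 4, which forces (2,1) = 2.
Row 2 already has 3, which forces (2,2) = 5.
Row 2 now contains 2, so (2,3) = 1.
Column 3 already has 1, so (3,3) = 2.
2 is placed in column 5, so (3,5) = 1.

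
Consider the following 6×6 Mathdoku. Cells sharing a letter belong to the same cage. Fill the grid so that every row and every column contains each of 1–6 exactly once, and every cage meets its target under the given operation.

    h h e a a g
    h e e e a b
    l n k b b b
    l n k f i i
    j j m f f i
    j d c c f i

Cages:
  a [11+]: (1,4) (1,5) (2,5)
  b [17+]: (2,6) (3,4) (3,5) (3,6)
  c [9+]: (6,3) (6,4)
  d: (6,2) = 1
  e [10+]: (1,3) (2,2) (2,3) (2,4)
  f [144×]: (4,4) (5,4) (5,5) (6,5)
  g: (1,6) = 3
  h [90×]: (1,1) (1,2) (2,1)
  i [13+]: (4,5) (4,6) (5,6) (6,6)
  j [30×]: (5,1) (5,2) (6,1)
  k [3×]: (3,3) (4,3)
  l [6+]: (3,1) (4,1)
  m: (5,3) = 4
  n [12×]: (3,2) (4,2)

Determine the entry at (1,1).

Cage g is given, which forces (1,6) = 3.
M is a freebie; hence (5,3) = 4.
Cage d is given, so (6,2) = 1.
Cage h has product 90; hence (2,1) = 3.
In row 2, 4 can only go at (2,6), so (2,6) = 4.
(3,3) and (4,3) in column 3 are {1, 3}; hence (1,3) = 2.
The 4 cells of cage e must have sum 10, so (2,2) = 2.
Cage e needs sum 10; hence (2,3) = 5.
The 4 cells of cage e must have sum 10, leaving (2,4) = 1.
5 is placed in row 2; hence (2,5) = 6.
Column 3 now contains 5; hence (6,3) = 6.
Column 4 now contains 1, which forces (1,4) = 4.
The 3 cells of cage a must have sum 11, which forces (1,5) = 1.
The two cells of cage c must have sum 9, leaving (6,4) = 3.
Cage f has product 144; hence (5,5) = 3.
Cage f needs product 144, leaving (6,5) = 4.
Column 5 already has 4, so (4,5) = 5.
Cage j needs product 30, leaving (5,1) = 1.
3 is placed in row 5, so (5,2) = 6.
Row 5 now contains 6, which forces (5,4) = 2.
Row 5 already has 2, which forces (5,6) = 5.
Cage j needs product 30, which forces (6,1) = 5.
Column 6 already has 5, so (6,6) = 2.
Column 1 already has 5, leaving (1,1) = 6.
6 is placed in column 2, leaving (1,2) = 5.
Cage b has sum 17, which forces (3,4) = 5.
Column 5 already has 5, leaving (3,5) = 2.
Column 6 already has 2, leaving (3,6) = 6.
Column 4 already has 2, leaving (4,4) = 6.
Column 6 already has 2; hence (4,6) = 1.
2 is placed in row 3, leaving (3,1) = 4.
Row 3 now contains 4, so (3,2) = 3.
Cage k's pair has product 3; hence (3,3) = 1.
The two cells of cage l must have sum 6, which forces (4,1) = 2.
Column 2 already has 3, leaving (4,2) = 4.
Row 4 already has 1, so (4,3) = 3.
The full grid is 6 5 2 4 1 3 / 3 2 5 1 6 4 / 4 3 1 5 2 6 / 2 4 3 6 5 1 / 1 6 4 2 3 5 / 5 1 6 3 4 2.

6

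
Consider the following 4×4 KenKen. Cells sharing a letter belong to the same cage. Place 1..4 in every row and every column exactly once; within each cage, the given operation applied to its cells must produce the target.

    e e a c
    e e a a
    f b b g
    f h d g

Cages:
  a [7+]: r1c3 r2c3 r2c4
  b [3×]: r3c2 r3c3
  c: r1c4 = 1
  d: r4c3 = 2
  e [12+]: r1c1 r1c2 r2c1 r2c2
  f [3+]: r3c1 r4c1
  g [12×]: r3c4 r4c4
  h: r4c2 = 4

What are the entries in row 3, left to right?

Cage c is a single given cell, so r1c4 = 1.
H is a freebie, which forces r4c2 = 4.
Cage d is a single given cell, so r4c3 = 2.
4 is placed in row 4, so r4c4 = 3.
Cage a needs sum 7; hence r1c3 = 4.
Cage a needs sum 7; hence r2c3 = 1.
The 3 cells of cage a must have sum 7, which forces r2c4 = 2.
Cage f's pair has sum 3; hence r3c1 = 2.
Column 3 now contains 1, so r3c3 = 3.
Column 4 now contains 3, so r3c4 = 4.
2 is placed in row 4, which forces r4c1 = 1.
4 is placed in row 1, which forces r1c1 = 3.
Cage e has sum 12, so r1c2 = 2.
Cage e needs sum 12, which forces r2c1 = 4.
Row 2 now contains 2, which forces r2c2 = 3.
3 is placed in row 3; hence r3c2 = 1.
The full grid is 3 2 4 1 / 4 3 1 2 / 2 1 3 4 / 1 4 2 3.

2 1 3 4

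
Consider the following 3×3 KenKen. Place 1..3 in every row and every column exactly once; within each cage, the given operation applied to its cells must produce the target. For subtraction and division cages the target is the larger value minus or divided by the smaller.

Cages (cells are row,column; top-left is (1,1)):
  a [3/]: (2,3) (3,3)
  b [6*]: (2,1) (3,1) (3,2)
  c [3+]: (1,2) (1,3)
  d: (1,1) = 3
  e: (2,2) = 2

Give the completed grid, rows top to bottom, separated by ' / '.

3 1 2 / 1 2 3 / 2 3 1

Cage d is a single given cell; hence (1,1) = 3.
Cage e is given, which forces (2,2) = 2.
Column 2 already has 2; hence (1,2) = 1.
Cage c needs two cells with sum 3, so (1,3) = 2.
Row 2 already has 2, so (2,1) = 1.
1 is placed in row 2; hence (2,3) = 3.
The 3 cells of cage b must have product 6, which forces (3,1) = 2.
Cage b has product 6; hence (3,2) = 3.
Column 3 already has 3; hence (3,3) = 1.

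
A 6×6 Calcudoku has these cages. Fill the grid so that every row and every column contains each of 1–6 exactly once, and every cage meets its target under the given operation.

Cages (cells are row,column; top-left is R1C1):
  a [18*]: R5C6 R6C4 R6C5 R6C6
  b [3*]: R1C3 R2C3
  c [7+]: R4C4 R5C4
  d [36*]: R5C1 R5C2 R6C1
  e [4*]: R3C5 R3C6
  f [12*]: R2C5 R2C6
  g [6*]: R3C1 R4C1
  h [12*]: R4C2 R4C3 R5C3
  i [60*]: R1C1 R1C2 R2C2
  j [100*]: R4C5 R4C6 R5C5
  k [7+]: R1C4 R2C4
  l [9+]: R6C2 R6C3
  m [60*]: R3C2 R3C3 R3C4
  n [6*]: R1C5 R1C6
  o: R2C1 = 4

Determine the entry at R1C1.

O is a freebie; hence R2C1 = 4.
Cage j has product 100, leaving R4C5 = 4.
Cage j has product 100, so R4C6 = 5.
Cage j has product 100; hence R5C5 = 5.
4 is placed in column 5, which forces R3C5 = 1.
Cage e's pair has product 4, leaving R3C6 = 4.
The only place for 3 in row 3 is R3C1.
The two cells of cage g must have product 6, which forces R4C1 = 2.
Column 1 already has 2; hence R6C1 = 6.
Column 1 now contains 6, so R1C1 = 5.
Column 1 now contains 6, so R5C1 = 1.
The 3 cells of cage d must have product 36, leaving R5C2 = 6.
Row 5 already has 6; hence R5C4 = 4.
Cage a needs product 18, which forces R5C6 = 3.
The 3 cells of cage i must have product 60, so R1C2 = 4.
Cage i needs product 60; hence R2C2 = 3.
3 is placed in row 2; hence R2C3 = 1.
The 3 cells of cage h must have product 12, leaving R4C2 = 1.
Cage h needs product 12, so R4C3 = 6.
Cage c's pair has sum 7, which forces R4C4 = 3.
Row 5 now contains 4, leaving R5C3 = 2.
Column 2 already has 4, so R6C2 = 5.
Row 6 already has 5, which forces R6C3 = 4.
Column 3 now contains 1, which forces R1C3 = 3.
3 is placed in row 1; hence R1C5 = 6.
Column 5 already has 6, which forces R2C5 = 2.
Row 2 already has 2, leaving R2C6 = 6.
5 is placed in column 2, so R3C2 = 2.
Column 3 already has 2, so R3C3 = 5.
Cage m has product 60; hence R3C4 = 6.
Cage a needs product 18, leaving R6C5 = 3.
The two cells of cage k must have sum 7, leaving R1C4 = 2.
Cage n needs two cells with product 6; hence R1C6 = 1.
Row 2 now contains 6, leaving R2C4 = 5.
2 is placed in column 4; hence R6C4 = 1.
Column 6 now contains 1, which forces R6C6 = 2.
The full grid is 5 4 3 2 6 1 / 4 3 1 5 2 6 / 3 2 5 6 1 4 / 2 1 6 3 4 5 / 1 6 2 4 5 3 / 6 5 4 1 3 2.

5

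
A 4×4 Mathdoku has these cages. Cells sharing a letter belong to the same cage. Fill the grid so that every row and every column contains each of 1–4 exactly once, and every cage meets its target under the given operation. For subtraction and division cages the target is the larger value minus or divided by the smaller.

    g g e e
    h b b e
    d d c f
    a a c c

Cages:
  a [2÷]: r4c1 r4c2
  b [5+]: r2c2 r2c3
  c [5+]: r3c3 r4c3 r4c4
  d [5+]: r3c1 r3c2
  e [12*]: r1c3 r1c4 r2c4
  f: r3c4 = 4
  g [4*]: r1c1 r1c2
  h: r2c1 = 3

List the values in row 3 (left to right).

H is a freebie, leaving r2c1 = 3.
Cage f is given, leaving r3c4 = 4.
Cage e has product 12, so r1c4 = 3.
The two cells of cage d must have sum 5, which forces r3c1 = 2.
Cage d's pair has sum 5, so r3c2 = 3.
2 is placed in row 3, leaving r3c3 = 1.
Column 3 already has 1, which forces r4c3 = 3.
Cage b's pair has sum 5; hence r2c2 = 1.
Column 3 already has 1, which forces r2c3 = 4.
1 is placed in row 2, leaving r2c4 = 2.
Cage a's pair has quotient 2, which forces r4c2 = 2.
The 3 cells of cage c must have sum 5; hence r4c4 = 1.
The two cells of cage g must have product 4, so r1c1 = 1.
Column 2 now contains 1; hence r1c2 = 4.
Column 3 now contains 4; hence r1c3 = 2.
Row 4 now contains 1, leaving r4c1 = 4.
Filled in: 1 4 2 3 / 3 1 4 2 / 2 3 1 4 / 4 2 3 1.

2 3 1 4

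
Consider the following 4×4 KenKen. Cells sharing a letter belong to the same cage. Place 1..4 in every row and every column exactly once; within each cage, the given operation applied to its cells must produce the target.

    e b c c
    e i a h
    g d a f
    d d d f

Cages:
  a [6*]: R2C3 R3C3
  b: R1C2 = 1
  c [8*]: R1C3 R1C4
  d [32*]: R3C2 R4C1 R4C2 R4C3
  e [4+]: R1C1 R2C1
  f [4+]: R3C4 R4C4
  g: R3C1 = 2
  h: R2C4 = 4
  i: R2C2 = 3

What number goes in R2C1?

1

Cage b is given; hence R1C2 = 1.
I is a freebie, which forces R2C2 = 3.
Row 2 now contains 3, leaving R2C3 = 2.
Cage h is given, so R2C4 = 4.
Cage g is given, which forces R3C1 = 2.
The 4 cells of cage d must have product 32, leaving R3C2 = 4.
2 is placed in column 3, so R3C3 = 3.
3 is placed in row 3; hence R3C4 = 1.
1 is placed in column 2; hence R4C2 = 2.
Column 4 already has 1, leaving R4C4 = 3.
Row 1 now contains 1, leaving R1C1 = 3.
2 is placed in column 3, so R1C3 = 4.
Column 4 now contains 4, which forces R1C4 = 2.
Row 2 now contains 3, so R2C1 = 1.
Column 1 now contains 1, which forces R4C1 = 4.
4 is placed in column 3, leaving R4C3 = 1.
The full grid is 3 1 4 2 / 1 3 2 4 / 2 4 3 1 / 4 2 1 3.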